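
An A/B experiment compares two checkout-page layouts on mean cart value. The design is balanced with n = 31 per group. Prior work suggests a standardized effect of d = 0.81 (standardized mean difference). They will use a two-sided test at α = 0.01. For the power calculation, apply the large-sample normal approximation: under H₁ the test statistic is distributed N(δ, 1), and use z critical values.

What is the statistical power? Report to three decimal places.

Noncentrality parameter: δ = d·√(n/2) = 0.81 × √(31/2) = 3.1890
Critical value for a two-sided test at α = 0.01: z_{α/2} = 2.576.
Power = Φ(δ − 2.576) + Φ(−δ − 2.576) = Φ(0.613) + Φ(-5.765) = 0.7301 + 0.0000 = 0.7301.

Power ≈ 0.730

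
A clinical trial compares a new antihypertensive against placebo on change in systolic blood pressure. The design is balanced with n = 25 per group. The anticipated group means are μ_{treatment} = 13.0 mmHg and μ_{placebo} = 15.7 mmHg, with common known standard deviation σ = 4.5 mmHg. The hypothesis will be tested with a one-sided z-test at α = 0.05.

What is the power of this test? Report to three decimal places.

Standardized effect: d = |μ_{treatment} − μ_{placebo}| / σ = |13.0 − 15.7| / 4.5 = 0.6000
Noncentrality parameter: δ = d·√(n/2) = 0.6000 × √(25/2) = 2.1213
Critical value for a one-sided test at α = 0.05: z_α = 1.645.
Power = Φ(δ − 1.645) = Φ(0.476) = 0.6831.

Power ≈ 0.683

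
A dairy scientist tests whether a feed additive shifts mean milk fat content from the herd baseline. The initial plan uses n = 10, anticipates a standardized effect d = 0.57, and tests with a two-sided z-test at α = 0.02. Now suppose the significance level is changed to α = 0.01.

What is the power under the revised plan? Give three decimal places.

δ = d·√n = 0.57 × √10 = 1.8025 (unchanged). New critical value: z_{0.005} = 2.576.
Revised power = Φ(δ − 2.576) + Φ(−δ − 2.576) = Φ(-0.773) + Φ(-4.378) = 0.2197 + 0.0000 = 0.2197.

Power ≈ 0.220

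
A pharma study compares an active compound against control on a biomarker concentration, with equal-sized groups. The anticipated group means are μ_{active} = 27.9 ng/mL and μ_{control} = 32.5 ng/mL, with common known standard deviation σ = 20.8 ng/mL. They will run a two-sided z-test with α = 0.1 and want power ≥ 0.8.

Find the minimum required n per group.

n = 253 per group

Standardized effect: d = |μ_{active} − μ_{control}| / σ = |27.9 − 32.5| / 20.8 = 0.2212
Set Φ(δ − 1.645) = 0.8; then δ − 1.645 = Φ⁻¹(0.8) = 0.842, giving δ = 2.486.
(The Φ(−δ − z_{α/2}) term is vanishingly small for δ > 0 and is dropped in the standard sample-size formula.)
δ = d·√(n/2) ⇒ n = 2(δ/d)² = 2 × (2.486 / 0.2212)² = 252.82.
Rounding up, n = 253 per group.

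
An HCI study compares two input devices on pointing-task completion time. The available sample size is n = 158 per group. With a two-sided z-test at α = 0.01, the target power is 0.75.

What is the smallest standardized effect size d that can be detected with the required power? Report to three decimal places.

d ≈ 0.366

Need Φ(δ − 2.576) = 0.75, so δ = 2.576 + 0.674 = 3.250.
(The second rejection-region term Φ(−δ − z_{α/2}) is negligible and dropped.)
δ = d·√(n/2) ⇒ d = δ/√(n/2) = 3.250/√(158/2) = 0.3657.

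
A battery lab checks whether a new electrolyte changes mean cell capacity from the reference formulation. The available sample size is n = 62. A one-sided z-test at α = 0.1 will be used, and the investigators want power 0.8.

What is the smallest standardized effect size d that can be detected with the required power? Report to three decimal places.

d ≈ 0.270

Required noncentrality: δ = z_{0.1} + z_{0.20} = 1.282 + 0.842 = 2.123.
δ = d·√n ⇒ d = δ/√n = 2.123/√62 = 0.2696.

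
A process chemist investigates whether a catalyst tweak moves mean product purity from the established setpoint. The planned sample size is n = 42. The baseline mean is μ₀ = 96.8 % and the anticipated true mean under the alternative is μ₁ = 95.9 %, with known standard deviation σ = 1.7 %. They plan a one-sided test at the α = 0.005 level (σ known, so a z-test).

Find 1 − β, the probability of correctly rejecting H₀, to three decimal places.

Power ≈ 0.804

Standardized effect: d = |μ₁ − μ₀| / σ = |95.9 − 96.8| / 1.7 = 0.5294
Noncentrality parameter: δ = d·√n = 0.5294 × √42 = 3.4310
Critical value for a one-sided test at α = 0.005: z_α = 2.576.
Power = Φ(δ − 2.576) = Φ(0.855) = 0.8038.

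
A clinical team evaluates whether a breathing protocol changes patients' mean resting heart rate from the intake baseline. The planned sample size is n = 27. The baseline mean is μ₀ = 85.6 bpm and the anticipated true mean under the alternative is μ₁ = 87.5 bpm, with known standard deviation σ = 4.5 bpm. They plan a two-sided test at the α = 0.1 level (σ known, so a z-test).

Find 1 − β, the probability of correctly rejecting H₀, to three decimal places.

Standardized effect: d = |μ₁ − μ₀| / σ = |87.5 − 85.6| / 4.5 = 0.4222
Noncentrality parameter: δ = d·√n = 0.4222 × √27 = 2.1939
Critical value for a two-sided test at α = 0.1: z_{α/2} = 1.645.
Power = Φ(δ − 1.645) + Φ(−δ − 1.645) = Φ(0.549) + Φ(-3.839) = 0.7085 + 0.0001 = 0.7086.

Power ≈ 0.709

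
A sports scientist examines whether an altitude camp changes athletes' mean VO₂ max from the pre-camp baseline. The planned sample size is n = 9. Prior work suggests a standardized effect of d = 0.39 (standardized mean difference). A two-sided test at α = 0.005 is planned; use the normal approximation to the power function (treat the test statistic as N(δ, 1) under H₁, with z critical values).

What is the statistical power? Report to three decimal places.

Power ≈ 0.051

Noncentrality parameter: δ = d·√n = 0.39 × √9 = 1.1700
Critical value for a two-sided test at α = 0.005: z_{α/2} = 2.807.
Power = Φ(δ − 2.807) + Φ(−δ − 2.807) = Φ(-1.637) + Φ(-3.977) = 0.0508 + 0.0000 = 0.0508.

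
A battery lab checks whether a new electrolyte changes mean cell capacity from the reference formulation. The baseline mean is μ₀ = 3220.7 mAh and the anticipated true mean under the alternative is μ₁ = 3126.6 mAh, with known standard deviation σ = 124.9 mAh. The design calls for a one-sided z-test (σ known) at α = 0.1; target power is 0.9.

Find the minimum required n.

Standardized effect: d = |μ₁ − μ₀| / σ = |3126.6 − 3220.7| / 124.9 = 0.7534
For power 0.9 need Φ(δ − z_{0.1}) = 0.9, so δ = z_{0.1} + z_{0.10} = 1.282 + 1.282 = 2.563.
δ = d·√n ⇒ n = (δ/d)² = (2.563 / 0.7534)² = 11.57.
Round up to the next whole unit.

n = 12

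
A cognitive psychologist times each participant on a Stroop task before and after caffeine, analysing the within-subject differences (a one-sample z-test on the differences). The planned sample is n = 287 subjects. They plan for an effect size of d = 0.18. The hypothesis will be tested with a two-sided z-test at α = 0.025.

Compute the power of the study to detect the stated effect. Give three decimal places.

Power ≈ 0.790

Noncentrality parameter: λ = d·√n = 0.18 × √287 = 3.0494
Two-sided α = 0.025 → critical value z_{0.0125} = 2.241.
Power = Φ(λ − 2.241) + Φ(−λ − 2.241) = Φ(0.808) + Φ(-5.291) = 0.7905 + 0.0000 = 0.7905.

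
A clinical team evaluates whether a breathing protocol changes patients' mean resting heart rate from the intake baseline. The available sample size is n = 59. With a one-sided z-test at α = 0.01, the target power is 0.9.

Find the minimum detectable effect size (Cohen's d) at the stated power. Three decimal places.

Required noncentrality: δ = z_{0.01} + z_{0.10} = 2.326 + 1.282 = 3.608.
δ = d·√n ⇒ d = δ/√n = 3.608/√59 = 0.4697.

d ≈ 0.470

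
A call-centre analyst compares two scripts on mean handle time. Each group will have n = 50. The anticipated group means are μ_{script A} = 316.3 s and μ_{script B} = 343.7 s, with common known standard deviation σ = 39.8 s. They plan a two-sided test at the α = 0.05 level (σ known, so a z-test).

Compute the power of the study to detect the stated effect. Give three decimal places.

Standardized effect: d = |μ_{script A} − μ_{script B}| / σ = |316.3 − 343.7| / 39.8 = 0.6884
Noncentrality parameter: λ = d·√(n/2) = 0.6884 × √(50/2) = 3.4422
Two-sided α = 0.05 → critical value z_{0.025} = 1.960.
Power = Φ(λ − 1.960) + Φ(−λ − 1.960) = Φ(1.482) + Φ(-5.402) = 0.9309 + 0.0000 = 0.9309.

Power ≈ 0.931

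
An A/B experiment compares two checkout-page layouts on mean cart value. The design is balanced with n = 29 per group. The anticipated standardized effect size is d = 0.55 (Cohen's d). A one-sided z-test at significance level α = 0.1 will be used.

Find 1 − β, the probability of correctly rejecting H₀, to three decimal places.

Noncentrality parameter: λ = d·√(n/2) = 0.55 × √(29/2) = 2.0943
One-sided α = 0.1 → critical value z_{0.1} = 1.282.
Power = Φ(λ − 1.282) = Φ(0.813) = 0.7918.

Power ≈ 0.792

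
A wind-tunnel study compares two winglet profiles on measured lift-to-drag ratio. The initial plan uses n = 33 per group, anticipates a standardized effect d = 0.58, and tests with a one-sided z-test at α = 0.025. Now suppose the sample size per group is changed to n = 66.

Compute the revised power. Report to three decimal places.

With n = 66 per group: δ = d·√(n/2) = 0.58 × √(66/2) = 3.3318. Critical value z_{0.025} = 1.960.
Revised power = P(Z > 1.960 − δ) = Φ(1.372) = 0.9149.

Power ≈ 0.915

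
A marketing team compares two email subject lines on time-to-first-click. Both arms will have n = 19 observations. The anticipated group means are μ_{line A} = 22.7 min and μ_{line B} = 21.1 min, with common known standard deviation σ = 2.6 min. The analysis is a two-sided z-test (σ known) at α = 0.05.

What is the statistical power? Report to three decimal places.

Standardized effect: d = |μ_{line A} − μ_{line B}| / σ = |22.7 − 21.1| / 2.6 = 0.6154
Noncentrality parameter: δ = d·√(n/2) = 0.6154 × √(19/2) = 1.8967
Critical value for a two-sided test at α = 0.05: z_{α/2} = 1.960.
Power = Φ(δ − 1.960) + Φ(−δ − 1.960) = Φ(-0.063) + Φ(-3.857) = 0.4748 + 0.0001 = 0.4749.

Power ≈ 0.475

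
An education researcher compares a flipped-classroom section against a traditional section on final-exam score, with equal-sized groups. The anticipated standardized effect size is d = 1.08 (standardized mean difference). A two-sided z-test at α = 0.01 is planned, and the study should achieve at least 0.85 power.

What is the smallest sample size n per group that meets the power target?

n = 23 per group

For power 0.85 need Φ(δ − z_{0.005}) = 0.85, so δ = z_{0.005} + z_{0.15} = 2.576 + 1.036 = 3.612.
(Ignoring the negligible lower-tail rejection probability gives the usual closed-form inversion.)
δ = d·√(n/2) ⇒ n = 2(δ/d)² = 2 × (3.612 / 1.08)² = 22.37.
Round up to the next whole unit.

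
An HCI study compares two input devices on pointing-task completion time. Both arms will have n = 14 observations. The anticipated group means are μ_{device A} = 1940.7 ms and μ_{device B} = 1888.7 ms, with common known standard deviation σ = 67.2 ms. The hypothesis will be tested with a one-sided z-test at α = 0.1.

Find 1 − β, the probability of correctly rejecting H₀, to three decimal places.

Power ≈ 0.778

Standardized effect: d = |μ_{device A} − μ_{device B}| / σ = |1940.7 − 1888.7| / 67.2 = 0.7738
Noncentrality parameter: δ = d·√(n/2) = 0.7738 × √(14/2) = 2.0473
One-sided α = 0.1 → critical value z_{0.1} = 1.282.
Power = Φ(δ − 1.282) = Φ(0.766) = 0.7781.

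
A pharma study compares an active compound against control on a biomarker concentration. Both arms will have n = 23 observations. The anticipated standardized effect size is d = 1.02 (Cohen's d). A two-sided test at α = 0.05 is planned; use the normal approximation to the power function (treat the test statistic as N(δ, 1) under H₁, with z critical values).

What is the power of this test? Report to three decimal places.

Noncentrality parameter: δ = d·√(n/2) = 1.02 × √(23/2) = 3.4590
Two-sided α = 0.05 → critical value z_{0.025} = 1.960.
Power = Φ(δ − 1.960) + Φ(−δ − 1.960) = Φ(1.499) + Φ(-5.419) = 0.9331 + 0.0000 = 0.9331.

Power ≈ 0.933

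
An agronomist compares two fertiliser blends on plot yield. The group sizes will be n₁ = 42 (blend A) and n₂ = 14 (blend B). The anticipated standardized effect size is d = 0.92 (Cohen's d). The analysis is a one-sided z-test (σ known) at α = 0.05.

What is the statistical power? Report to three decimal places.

Power ≈ 0.909

Noncentrality parameter: δ = d / √(1/n₁ + 1/n₂) = 0.92 / √(1/42 + 1/14) = 2.9811
Critical value for a one-sided test at α = 0.05: z_α = 1.645.
Power = P(Z > 1.645 − δ) = Φ(1.336) = 0.9093.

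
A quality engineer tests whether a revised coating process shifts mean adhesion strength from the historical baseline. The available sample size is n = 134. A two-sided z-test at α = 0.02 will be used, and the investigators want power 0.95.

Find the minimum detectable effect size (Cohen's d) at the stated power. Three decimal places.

d ≈ 0.343

Need Φ(δ − 2.326) = 0.95, so δ = 2.326 + 1.645 = 3.971.
(The second rejection-region term Φ(−δ − z_{α/2}) is negligible and dropped.)
δ = d·√n ⇒ d = δ/√n = 3.971/√134 = 0.3431.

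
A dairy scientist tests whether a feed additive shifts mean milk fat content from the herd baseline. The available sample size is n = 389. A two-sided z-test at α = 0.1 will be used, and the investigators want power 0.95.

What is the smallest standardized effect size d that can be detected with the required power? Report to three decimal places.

Required noncentrality: δ = z_{0.05} + z_{0.05} = 1.645 + 1.645 = 3.290.
(The second rejection-region term Φ(−δ − z_{α/2}) is negligible and dropped.)
δ = d·√n ⇒ d = δ/√n = 3.290/√389 = 0.1668.

d ≈ 0.167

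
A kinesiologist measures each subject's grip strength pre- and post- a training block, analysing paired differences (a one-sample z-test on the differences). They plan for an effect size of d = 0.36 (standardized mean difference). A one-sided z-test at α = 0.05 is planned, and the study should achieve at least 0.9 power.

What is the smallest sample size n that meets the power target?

n = 67

For power 0.9 need Φ(δ − z_{0.05}) = 0.9, so δ = z_{0.05} + z_{0.10} = 1.645 + 1.282 = 2.926.
δ = d·√n ⇒ n = (δ/d)² = (2.926 / 0.36)² = 66.08.
Round up to the next whole unit.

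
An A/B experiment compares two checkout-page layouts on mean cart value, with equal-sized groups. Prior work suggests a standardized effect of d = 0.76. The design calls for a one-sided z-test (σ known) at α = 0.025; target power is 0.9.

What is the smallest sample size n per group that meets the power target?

n = 37 per group

Set Φ(δ − 1.960) = 0.9; then δ − 1.960 = Φ⁻¹(0.9) = 1.282, giving δ = 3.242.
δ = d·√(n/2) ⇒ n = 2(δ/d)² = 2 × (3.242 / 0.76)² = 36.38.
Rounding up, n = 37 per group.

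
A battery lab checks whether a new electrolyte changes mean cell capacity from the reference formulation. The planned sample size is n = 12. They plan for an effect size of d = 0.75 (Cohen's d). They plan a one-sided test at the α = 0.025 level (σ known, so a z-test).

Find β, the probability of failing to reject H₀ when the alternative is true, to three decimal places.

Noncentrality parameter: δ = d·√n = 0.75 × √12 = 2.5981
One-sided α = 0.025 → critical value z_{0.025} = 1.960.
Power = P(Z > 1.960 − δ) = Φ(0.638) = 0.7383.
Type II error: β = 1 − power = 1 − 0.7383 = 0.2617.

β ≈ 0.262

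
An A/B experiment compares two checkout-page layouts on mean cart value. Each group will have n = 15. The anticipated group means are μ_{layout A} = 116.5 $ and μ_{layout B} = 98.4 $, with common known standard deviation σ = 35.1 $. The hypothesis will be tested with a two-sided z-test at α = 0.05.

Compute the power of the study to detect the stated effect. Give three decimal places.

Standardized effect: d = |μ_{layout A} − μ_{layout B}| / σ = |116.5 − 98.4| / 35.1 = 0.5157
Noncentrality parameter: δ = d·√(n/2) = 0.5157 × √(15/2) = 1.4122
Critical value for a two-sided test at α = 0.05: z_{α/2} = 1.960.
Power = Φ(δ − 1.960) + Φ(−δ − 1.960) = Φ(-0.548) + Φ(-3.372) = 0.2919 + 0.0004 = 0.2923.

Power ≈ 0.292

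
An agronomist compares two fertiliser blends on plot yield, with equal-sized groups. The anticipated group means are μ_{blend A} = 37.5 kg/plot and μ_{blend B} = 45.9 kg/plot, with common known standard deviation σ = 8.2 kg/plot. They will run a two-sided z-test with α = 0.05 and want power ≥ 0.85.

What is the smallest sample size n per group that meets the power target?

n = 18 per group

Standardized effect: d = |μ_{blend A} − μ_{blend B}| / σ = |37.5 − 45.9| / 8.2 = 1.0244
For power 0.85 need Φ(δ − z_{0.025}) = 0.85, so δ = z_{0.025} + z_{0.15} = 1.960 + 1.036 = 2.996.
(For δ > 0 the lower-tail rejection region contributes negligibly to power, so the one-term inversion is standard.)
δ = d·√(n/2) ⇒ n = 2(δ/d)² = 2 × (2.996 / 1.0244)² = 17.11.
Rounding up, n = 18 per group.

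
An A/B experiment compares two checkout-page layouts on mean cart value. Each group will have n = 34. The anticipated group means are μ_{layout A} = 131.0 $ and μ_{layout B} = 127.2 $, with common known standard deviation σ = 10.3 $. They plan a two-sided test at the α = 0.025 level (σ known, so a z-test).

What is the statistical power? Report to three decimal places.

Standardized effect: d = |μ_{layout A} − μ_{layout B}| / σ = |131.0 − 127.2| / 10.3 = 0.3689
Noncentrality parameter: δ = d·√(n/2) = 0.3689 × √(34/2) = 1.5211
Two-sided α = 0.025 → critical value z_{0.0125} = 2.241.
Power = Φ(δ − 2.241) + Φ(−δ − 2.241) = Φ(-0.720) + Φ(-3.763) = 0.2357 + 0.0001 = 0.2358.

Power ≈ 0.236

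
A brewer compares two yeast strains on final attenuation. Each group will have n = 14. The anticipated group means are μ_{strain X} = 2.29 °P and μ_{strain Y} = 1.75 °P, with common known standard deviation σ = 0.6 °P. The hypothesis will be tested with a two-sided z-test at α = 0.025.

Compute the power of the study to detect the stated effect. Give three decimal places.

Power ≈ 0.556

Standardized effect: d = |μ_{strain X} − μ_{strain Y}| / σ = |2.29 − 1.75| / 0.6 = 0.9000
Noncentrality parameter: δ = d·√(n/2) = 0.9000 × √(14/2) = 2.3812
Two-sided α = 0.025 → critical value z_{0.0125} = 2.241.
Power = Φ(δ − 2.241) + Φ(−δ − 2.241) = Φ(0.140) + Φ(-4.623) = 0.5556 + 0.0000 = 0.5556.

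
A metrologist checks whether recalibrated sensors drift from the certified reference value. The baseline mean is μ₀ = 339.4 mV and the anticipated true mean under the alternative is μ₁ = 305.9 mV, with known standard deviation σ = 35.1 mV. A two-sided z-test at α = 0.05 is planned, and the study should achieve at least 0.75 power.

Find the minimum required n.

n = 8

Standardized effect: d = |μ₁ − μ₀| / σ = |305.9 − 339.4| / 35.1 = 0.9544
Set Φ(δ − 1.960) = 0.75; then δ − 1.960 = Φ⁻¹(0.75) = 0.674, giving δ = 2.634.
(The Φ(−δ − z_{α/2}) term is vanishingly small for δ > 0 and is dropped in the standard sample-size formula.)
δ = d·√n ⇒ n = (δ/d)² = (2.634 / 0.9544)² = 7.62.
Round up to the next whole unit.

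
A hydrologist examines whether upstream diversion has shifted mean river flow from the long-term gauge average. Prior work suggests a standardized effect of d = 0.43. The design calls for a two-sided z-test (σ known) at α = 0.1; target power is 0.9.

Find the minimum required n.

n = 47

Set Φ(δ − 1.645) = 0.9; then δ − 1.645 = Φ⁻¹(0.9) = 1.282, giving δ = 2.926.
(The Φ(−δ − z_{α/2}) term is vanishingly small for δ > 0 and is dropped in the standard sample-size formula.)
δ = d·√n ⇒ n = (δ/d)² = (2.926 / 0.43)² = 46.32.
Rounding up, n = 47.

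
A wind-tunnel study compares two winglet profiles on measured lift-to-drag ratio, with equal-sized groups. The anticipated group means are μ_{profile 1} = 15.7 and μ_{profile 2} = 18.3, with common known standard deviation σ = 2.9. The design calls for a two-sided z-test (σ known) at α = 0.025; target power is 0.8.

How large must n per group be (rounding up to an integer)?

Standardized effect: d = |μ_{profile 1} − μ_{profile 2}| / σ = |15.7 − 18.3| / 2.9 = 0.8966
Set Φ(δ − 2.241) = 0.8; then δ − 2.241 = Φ⁻¹(0.8) = 0.842, giving δ = 3.083.
(The Φ(−δ − z_{α/2}) term is vanishingly small for δ > 0 and is dropped in the standard sample-size formula.)
δ = d·√(n/2) ⇒ n = 2(δ/d)² = 2 × (3.083 / 0.8966)² = 23.65.
Rounding up, n = 24 per group.

n = 24 per group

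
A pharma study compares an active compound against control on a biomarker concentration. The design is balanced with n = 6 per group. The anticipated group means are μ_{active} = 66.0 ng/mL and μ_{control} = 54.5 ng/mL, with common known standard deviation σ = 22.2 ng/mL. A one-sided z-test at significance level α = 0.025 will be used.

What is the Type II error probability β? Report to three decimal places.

Standardized effect: d = |μ_{active} − μ_{control}| / σ = |66.0 − 54.5| / 22.2 = 0.5180
Noncentrality parameter: δ = d·√(n/2) = 0.5180 × √(6/2) = 0.8972
Critical value for a one-sided test at α = 0.025: z_α = 1.960.
Power = P(Z > 1.960 − δ) = Φ(-1.063) = 0.1440.
Type II error: β = 1 − power = 1 − 0.1440 = 0.8560.

β ≈ 0.856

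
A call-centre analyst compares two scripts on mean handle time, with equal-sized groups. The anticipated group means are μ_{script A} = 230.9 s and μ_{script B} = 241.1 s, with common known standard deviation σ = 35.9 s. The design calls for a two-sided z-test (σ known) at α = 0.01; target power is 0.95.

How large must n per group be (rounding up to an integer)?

Standardized effect: d = |μ_{script A} − μ_{script B}| / σ = |230.9 − 241.1| / 35.9 = 0.2841
Set Φ(δ − 2.576) = 0.95; then δ − 2.576 = Φ⁻¹(0.95) = 1.645, giving δ = 4.221.
(For δ > 0 the lower-tail rejection region contributes negligibly to power, so the one-term inversion is standard.)
δ = d·√(n/2) ⇒ n = 2(δ/d)² = 2 × (4.221 / 0.2841)² = 441.35.
Rounding up, n = 442 per group.

n = 442 per group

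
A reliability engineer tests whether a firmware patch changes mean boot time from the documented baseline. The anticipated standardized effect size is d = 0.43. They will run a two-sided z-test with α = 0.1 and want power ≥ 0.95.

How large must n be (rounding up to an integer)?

n = 59

For power 0.95 need Φ(δ − z_{0.05}) = 0.95, so δ = z_{0.05} + z_{0.05} = 1.645 + 1.645 = 3.290.
(For δ > 0 the lower-tail rejection region contributes negligibly to power, so the one-term inversion is standard.)
δ = d·√n ⇒ n = (δ/d)² = (3.290 / 0.43)² = 58.53.
Round up to the next whole unit.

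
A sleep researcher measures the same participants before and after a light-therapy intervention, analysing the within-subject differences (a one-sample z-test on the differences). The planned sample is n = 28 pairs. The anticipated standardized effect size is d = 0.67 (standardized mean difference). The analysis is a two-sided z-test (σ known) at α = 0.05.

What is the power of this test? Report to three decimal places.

Power ≈ 0.944

Noncentrality parameter: δ = d·√n = 0.67 × √28 = 3.5453
Critical value for a two-sided test at α = 0.05: z_{α/2} = 1.960.
Power = Φ(δ − 1.960) + Φ(−δ − 1.960) = Φ(1.585) + Φ(-5.505) = 0.9436 + 0.0000 = 0.9436.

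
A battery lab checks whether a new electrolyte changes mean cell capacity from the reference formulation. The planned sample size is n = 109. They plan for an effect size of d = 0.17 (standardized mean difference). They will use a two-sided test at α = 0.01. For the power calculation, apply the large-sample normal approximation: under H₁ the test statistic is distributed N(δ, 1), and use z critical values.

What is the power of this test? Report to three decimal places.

Noncentrality parameter: δ = d·√n = 0.17 × √109 = 1.7749
Critical value for a two-sided test at α = 0.01: z_{α/2} = 2.576.
Power = Φ(δ − 2.576) + Φ(−δ − 2.576) = Φ(-0.801) + Φ(-4.351) = 0.2116 + 0.0000 = 0.2116.

Power ≈ 0.212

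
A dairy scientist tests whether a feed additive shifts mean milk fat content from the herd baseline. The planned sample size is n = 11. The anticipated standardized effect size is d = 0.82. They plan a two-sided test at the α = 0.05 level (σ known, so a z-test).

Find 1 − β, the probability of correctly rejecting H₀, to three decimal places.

Noncentrality parameter: δ = d·√n = 0.82 × √11 = 2.7196
Critical value for a two-sided test at α = 0.05: z_{α/2} = 1.960.
Power = Φ(δ − 1.960) + Φ(−δ − 1.960) = Φ(0.760) + Φ(-4.680) = 0.7763 + 0.0000 = 0.7763.

Power ≈ 0.776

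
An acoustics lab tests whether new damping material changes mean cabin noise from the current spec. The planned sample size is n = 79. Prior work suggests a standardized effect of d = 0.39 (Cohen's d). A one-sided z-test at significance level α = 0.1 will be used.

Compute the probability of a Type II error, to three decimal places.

Noncentrality parameter: δ = d·√n = 0.39 × √79 = 3.4664
Critical value for a one-sided test at α = 0.1: z_α = 1.282.
Power = Φ(δ − 1.282) = Φ(2.185) = 0.9855.
Type II error: β = 1 − power = 1 − 0.9855 = 0.0145.

β ≈ 0.014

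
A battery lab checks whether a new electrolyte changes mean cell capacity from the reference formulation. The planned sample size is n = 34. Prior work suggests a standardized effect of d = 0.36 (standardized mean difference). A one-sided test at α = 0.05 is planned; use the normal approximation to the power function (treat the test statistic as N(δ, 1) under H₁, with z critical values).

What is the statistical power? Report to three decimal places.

Noncentrality parameter: δ = d·√n = 0.36 × √34 = 2.0991
One-sided α = 0.05 → critical value z_{0.05} = 1.645.
Power = Φ(δ − 1.645) = Φ(0.454) = 0.6752.

Power ≈ 0.675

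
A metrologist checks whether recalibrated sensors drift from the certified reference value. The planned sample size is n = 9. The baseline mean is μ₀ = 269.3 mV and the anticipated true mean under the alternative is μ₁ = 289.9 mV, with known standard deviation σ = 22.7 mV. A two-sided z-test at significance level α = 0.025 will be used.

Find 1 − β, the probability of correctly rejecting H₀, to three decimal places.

Standardized effect: d = |μ₁ − μ₀| / σ = |289.9 − 269.3| / 22.7 = 0.9075
Noncentrality parameter: δ = d·√n = 0.9075 × √9 = 2.7225
Two-sided α = 0.025 → critical value z_{0.0125} = 2.241.
Power = Φ(δ − 2.241) + Φ(−δ − 2.241) = Φ(0.481) + Φ(-4.964) = 0.6848 + 0.0000 = 0.6848.

Power ≈ 0.685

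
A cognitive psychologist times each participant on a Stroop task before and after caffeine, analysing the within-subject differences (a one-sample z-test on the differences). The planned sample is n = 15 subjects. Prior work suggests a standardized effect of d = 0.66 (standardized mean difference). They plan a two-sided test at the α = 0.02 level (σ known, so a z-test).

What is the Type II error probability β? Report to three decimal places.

β ≈ 0.409

Noncentrality parameter: δ = d·√n = 0.66 × √15 = 2.5562
Two-sided α = 0.02 → critical value z_{0.01} = 2.326.
Power = Φ(δ − 2.326) + Φ(−δ − 2.326) = Φ(0.230) + Φ(-4.883) = 0.5909 + 0.0000 = 0.5909.
Type II error: β = 1 − power = 1 − 0.5909 = 0.4091.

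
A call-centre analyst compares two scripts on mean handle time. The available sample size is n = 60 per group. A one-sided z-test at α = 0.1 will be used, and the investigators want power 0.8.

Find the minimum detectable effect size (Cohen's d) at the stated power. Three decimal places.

Required noncentrality: δ = z_{0.1} + z_{0.20} = 1.282 + 0.842 = 2.123.
δ = d·√(n/2) ⇒ d = δ/√(n/2) = 2.123/√(60/2) = 0.3876.

d ≈ 0.388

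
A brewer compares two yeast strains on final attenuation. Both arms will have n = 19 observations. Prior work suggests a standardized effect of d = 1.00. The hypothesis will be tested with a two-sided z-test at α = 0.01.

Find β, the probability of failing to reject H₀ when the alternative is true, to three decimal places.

Noncentrality parameter: δ = d·√(n/2) = 1.00 × √(19/2) = 3.0822
Critical value for a two-sided test at α = 0.01: z_{α/2} = 2.576.
Power = Φ(δ − 2.576) + Φ(−δ − 2.576) = Φ(0.506) + Φ(-5.658) = 0.6937 + 0.0000 = 0.6937.
Type II error: β = 1 − power = 1 − 0.6937 = 0.3063.

β ≈ 0.306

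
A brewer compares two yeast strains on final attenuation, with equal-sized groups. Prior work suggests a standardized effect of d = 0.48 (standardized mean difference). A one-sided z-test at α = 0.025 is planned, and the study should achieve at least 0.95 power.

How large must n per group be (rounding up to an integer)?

Set Φ(δ − 1.960) = 0.95; then δ − 1.960 = Φ⁻¹(0.95) = 1.645, giving δ = 3.605.
δ = d·√(n/2) ⇒ n = 2(δ/d)² = 2 × (3.605 / 0.48)² = 112.80.
Round up to the next whole unit.

n = 113 per group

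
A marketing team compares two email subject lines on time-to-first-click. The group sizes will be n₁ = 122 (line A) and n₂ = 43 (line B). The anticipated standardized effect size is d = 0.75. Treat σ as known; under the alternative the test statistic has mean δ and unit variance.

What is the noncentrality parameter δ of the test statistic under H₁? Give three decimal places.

δ = d / √(1/n₁ + 1/n₂) = 0.75 / √(1/122 + 1/43) = 4.2290

δ ≈ 4.229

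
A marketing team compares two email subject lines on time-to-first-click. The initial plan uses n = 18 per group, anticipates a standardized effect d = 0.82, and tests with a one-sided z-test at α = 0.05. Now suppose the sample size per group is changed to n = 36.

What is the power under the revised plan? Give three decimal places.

Power ≈ 0.967

With n = 36 per group: δ = d·√(n/2) = 0.82 × √(36/2) = 3.4790. Critical value z_{0.05} = 1.645.
Revised power = Φ(δ − 1.645) = Φ(1.834) = 0.9667.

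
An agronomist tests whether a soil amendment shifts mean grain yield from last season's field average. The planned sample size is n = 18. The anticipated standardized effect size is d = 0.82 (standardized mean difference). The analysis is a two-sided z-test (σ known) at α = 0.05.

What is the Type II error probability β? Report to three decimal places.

β ≈ 0.064

Noncentrality parameter: δ = d·√n = 0.82 × √18 = 3.4790
Two-sided α = 0.05 → critical value z_{0.025} = 1.960.
Power = Φ(δ − 1.960) + Φ(−δ − 1.960) = Φ(1.519) + Φ(-5.439) = 0.9356 + 0.0000 = 0.9356.
Type II error: β = 1 − power = 1 − 0.9356 = 0.0644.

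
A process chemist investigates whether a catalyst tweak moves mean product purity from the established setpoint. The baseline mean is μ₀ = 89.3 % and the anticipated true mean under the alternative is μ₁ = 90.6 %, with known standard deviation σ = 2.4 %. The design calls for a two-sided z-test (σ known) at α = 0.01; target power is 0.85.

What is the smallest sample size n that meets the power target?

n = 45

Standardized effect: d = |μ₁ − μ₀| / σ = |90.6 − 89.3| / 2.4 = 0.5417
Set Φ(δ − 2.576) = 0.85; then δ − 2.576 = Φ⁻¹(0.85) = 1.036, giving δ = 3.612.
(Ignoring the negligible lower-tail rejection probability gives the usual closed-form inversion.)
δ = d·√n ⇒ n = (δ/d)² = (3.612 / 0.5417)² = 44.47.
Round up to the next whole unit.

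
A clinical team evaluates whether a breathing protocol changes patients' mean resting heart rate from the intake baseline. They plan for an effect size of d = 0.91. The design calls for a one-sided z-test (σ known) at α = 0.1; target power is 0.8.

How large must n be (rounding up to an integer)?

For power 0.8 need Φ(δ − z_{0.1}) = 0.8, so δ = z_{0.1} + z_{0.20} = 1.282 + 0.842 = 2.123.
δ = d·√n ⇒ n = (δ/d)² = (2.123 / 0.91)² = 5.44.
Rounding up, n = 6.

n = 6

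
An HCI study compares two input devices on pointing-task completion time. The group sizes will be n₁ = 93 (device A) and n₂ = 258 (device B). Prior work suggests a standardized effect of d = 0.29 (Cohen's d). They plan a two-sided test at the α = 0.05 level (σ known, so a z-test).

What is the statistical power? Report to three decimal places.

Noncentrality parameter: λ = d / √(1/n₁ + 1/n₂) = 0.29 / √(1/93 + 1/258) = 2.3977
Two-sided α = 0.05 → critical value z_{0.025} = 1.960.
Power = Φ(λ − 1.960) + Φ(−λ − 1.960) = Φ(0.438) + Φ(-4.358) = 0.6692 + 0.0000 = 0.6692.

Power ≈ 0.669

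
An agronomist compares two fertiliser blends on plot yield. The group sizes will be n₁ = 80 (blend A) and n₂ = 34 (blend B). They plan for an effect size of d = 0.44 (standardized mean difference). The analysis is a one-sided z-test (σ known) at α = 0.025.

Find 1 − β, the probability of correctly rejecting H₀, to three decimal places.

Power ≈ 0.575

Noncentrality parameter: λ = d / √(1/n₁ + 1/n₂) = 0.44 / √(1/80 + 1/34) = 2.1492
One-sided α = 0.025 → critical value z_{0.025} = 1.960.
Power = P(Z > 1.960 − λ) = Φ(0.189) = 0.5751.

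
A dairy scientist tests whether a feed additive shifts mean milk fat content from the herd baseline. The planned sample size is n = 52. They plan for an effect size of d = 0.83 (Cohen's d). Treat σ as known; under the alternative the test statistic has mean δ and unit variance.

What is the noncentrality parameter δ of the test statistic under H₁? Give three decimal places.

δ ≈ 5.985

δ = d·√n = 0.83 × √52 = 5.9852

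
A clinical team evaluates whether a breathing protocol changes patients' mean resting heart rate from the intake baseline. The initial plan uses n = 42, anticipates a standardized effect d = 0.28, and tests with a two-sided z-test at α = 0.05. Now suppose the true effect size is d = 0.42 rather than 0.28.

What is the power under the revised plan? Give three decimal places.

With d = 0.42: δ = d·√n = 0.42 × √42 = 2.7219. Critical value z_{0.025} = 1.960.
Revised power = Φ(δ − 1.960) + Φ(−δ − 1.960) = Φ(0.762) + Φ(-4.682) = 0.7770 + 0.0000 = 0.7770.

Power ≈ 0.777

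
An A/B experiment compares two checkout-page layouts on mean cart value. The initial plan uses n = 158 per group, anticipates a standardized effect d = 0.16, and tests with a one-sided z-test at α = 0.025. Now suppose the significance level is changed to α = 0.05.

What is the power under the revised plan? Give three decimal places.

Power ≈ 0.412

δ = d·√(n/2) = 0.16 × √(158/2) = 1.4221 (unchanged). New critical value: z_{0.05} = 1.645.
Revised power = P(Z > 1.645 − δ) = Φ(-0.223) = 0.4119.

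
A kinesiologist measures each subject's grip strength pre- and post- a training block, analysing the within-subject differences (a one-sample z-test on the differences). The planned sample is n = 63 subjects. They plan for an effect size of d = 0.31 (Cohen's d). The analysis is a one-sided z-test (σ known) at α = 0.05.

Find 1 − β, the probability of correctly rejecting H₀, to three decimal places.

Noncentrality parameter: δ = d·√n = 0.31 × √63 = 2.4605
One-sided α = 0.05 → critical value z_{0.05} = 1.645.
Power = Φ(δ − 1.645) = Φ(0.816) = 0.7927.

Power ≈ 0.793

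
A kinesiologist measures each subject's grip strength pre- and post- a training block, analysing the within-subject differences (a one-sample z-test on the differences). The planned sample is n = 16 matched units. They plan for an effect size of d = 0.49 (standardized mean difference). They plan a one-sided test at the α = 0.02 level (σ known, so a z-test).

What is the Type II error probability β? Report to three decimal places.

Noncentrality parameter: δ = d·√n = 0.49 × √16 = 1.9600
One-sided α = 0.02 → critical value z_{0.02} = 2.054.
Power = P(Z > 2.054 − δ) = Φ(-0.094) = 0.4627.
Type II error: β = 1 − power = 1 − 0.4627 = 0.5373.

β ≈ 0.537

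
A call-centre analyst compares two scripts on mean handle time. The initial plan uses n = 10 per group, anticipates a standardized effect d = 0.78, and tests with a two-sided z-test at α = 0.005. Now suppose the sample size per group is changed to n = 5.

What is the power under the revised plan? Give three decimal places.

Power ≈ 0.058

With n = 5 per group: δ = d·√(n/2) = 0.78 × √(5/2) = 1.2333. Critical value z_{0.0025} = 2.807.
Revised power = Φ(δ − 2.807) + Φ(−δ − 2.807) = Φ(-1.574) + Φ(-4.040) = 0.0578 + 0.0000 = 0.0578.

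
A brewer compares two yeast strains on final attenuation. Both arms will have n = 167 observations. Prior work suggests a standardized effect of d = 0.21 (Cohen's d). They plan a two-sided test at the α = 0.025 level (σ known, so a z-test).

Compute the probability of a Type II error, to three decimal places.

Noncentrality parameter: δ = d·√(n/2) = 0.21 × √(167/2) = 1.9189
Critical value for a two-sided test at α = 0.025: z_{α/2} = 2.241.
Power = Φ(δ − 2.241) + Φ(−δ − 2.241) = Φ(-0.322) + Φ(-4.160) = 0.3736 + 0.0000 = 0.3736.
Type II error: β = 1 − power = 1 − 0.3736 = 0.6264.

β ≈ 0.626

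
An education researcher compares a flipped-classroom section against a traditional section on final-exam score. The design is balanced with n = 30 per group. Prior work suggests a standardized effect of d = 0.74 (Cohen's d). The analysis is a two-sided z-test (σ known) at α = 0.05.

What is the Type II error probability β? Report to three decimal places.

β ≈ 0.182

Noncentrality parameter: δ = d·√(n/2) = 0.74 × √(30/2) = 2.8660
Critical value for a two-sided test at α = 0.05: z_{α/2} = 1.960.
Power = Φ(δ − 1.960) + Φ(−δ − 1.960) = Φ(0.906) + Φ(-4.826) = 0.8175 + 0.0000 = 0.8175.
Type II error: β = 1 − power = 1 − 0.8175 = 0.1825.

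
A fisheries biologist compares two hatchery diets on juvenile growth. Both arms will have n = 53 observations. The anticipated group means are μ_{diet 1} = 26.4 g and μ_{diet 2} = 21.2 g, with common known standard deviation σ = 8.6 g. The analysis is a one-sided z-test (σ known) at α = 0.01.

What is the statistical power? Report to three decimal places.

Standardized effect: d = |μ_{diet 1} − μ_{diet 2}| / σ = |26.4 − 21.2| / 8.6 = 0.6047
Noncentrality parameter: λ = d·√(n/2) = 0.6047 × √(53/2) = 3.1126
Critical value for a one-sided test at α = 0.01: z_α = 2.326.
Power = Φ(λ − 2.326) = Φ(0.786) = 0.7841.

Power ≈ 0.784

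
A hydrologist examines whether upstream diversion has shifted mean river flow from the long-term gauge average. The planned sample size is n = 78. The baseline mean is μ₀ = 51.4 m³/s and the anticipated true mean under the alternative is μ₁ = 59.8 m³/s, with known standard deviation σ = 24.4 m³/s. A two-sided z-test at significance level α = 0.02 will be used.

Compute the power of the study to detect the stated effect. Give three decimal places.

Power ≈ 0.762

Standardized effect: d = |μ₁ − μ₀| / σ = |59.8 − 51.4| / 24.4 = 0.3443
Noncentrality parameter: δ = d·√n = 0.3443 × √78 = 3.0404
Two-sided α = 0.02 → critical value z_{0.01} = 2.326.
Power = Φ(δ − 2.326) + Φ(−δ − 2.326) = Φ(0.714) + Φ(-5.367) = 0.7624 + 0.0000 = 0.7624.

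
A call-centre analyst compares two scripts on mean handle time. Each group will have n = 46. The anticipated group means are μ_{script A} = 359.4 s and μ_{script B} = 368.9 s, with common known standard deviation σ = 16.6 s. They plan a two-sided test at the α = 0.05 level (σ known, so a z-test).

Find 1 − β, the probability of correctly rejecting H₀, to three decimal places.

Standardized effect: d = |μ_{script A} − μ_{script B}| / σ = |359.4 − 368.9| / 16.6 = 0.5723
Noncentrality parameter: δ = d·√(n/2) = 0.5723 × √(46/2) = 2.7446
Critical value for a two-sided test at α = 0.05: z_{α/2} = 1.960.
Power = Φ(δ − 1.960) + Φ(−δ − 1.960) = Φ(0.785) + Φ(-4.705) = 0.7837 + 0.0000 = 0.7837.

Power ≈ 0.784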